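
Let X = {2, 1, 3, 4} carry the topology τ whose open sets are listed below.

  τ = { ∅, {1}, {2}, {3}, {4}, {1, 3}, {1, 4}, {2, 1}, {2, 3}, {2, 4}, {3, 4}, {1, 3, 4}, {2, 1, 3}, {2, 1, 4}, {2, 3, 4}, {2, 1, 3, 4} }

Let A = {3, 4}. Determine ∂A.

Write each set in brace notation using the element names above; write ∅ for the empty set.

∅

opens ⊆ A: ∅, {4}, {3}, {3, 4}; union → int = {3, 4}
complement {2, 1}; its interior {2, 1}; cl(A) = X∖{2, 1} = {3, 4}
boundary = {3, 4} ∖ {3, 4} = ∅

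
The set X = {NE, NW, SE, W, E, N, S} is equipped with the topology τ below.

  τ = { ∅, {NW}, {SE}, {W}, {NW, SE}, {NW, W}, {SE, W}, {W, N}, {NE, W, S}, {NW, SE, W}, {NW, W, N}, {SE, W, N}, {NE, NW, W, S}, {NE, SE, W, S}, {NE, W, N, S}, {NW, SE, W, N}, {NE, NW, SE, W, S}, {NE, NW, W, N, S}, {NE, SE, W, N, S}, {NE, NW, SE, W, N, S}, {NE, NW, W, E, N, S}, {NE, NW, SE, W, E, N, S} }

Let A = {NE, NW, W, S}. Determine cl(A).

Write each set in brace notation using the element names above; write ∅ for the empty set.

{NE, NW, W, E, N, S}

complement {SE, E, N}; its interior {SE}; cl(A) = X∖{SE} = {NE, NW, W, E, N, S}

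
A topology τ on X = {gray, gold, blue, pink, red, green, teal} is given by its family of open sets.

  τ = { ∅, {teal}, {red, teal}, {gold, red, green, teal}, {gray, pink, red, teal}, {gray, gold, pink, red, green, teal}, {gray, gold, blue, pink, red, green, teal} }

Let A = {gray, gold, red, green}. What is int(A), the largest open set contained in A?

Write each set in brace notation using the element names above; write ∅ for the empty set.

open subsets of A: ∅; so int(A) = ∅

∅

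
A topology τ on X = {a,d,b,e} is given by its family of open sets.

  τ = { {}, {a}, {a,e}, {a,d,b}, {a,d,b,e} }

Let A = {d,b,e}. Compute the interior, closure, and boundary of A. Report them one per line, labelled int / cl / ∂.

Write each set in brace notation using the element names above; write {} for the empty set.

int(A) = {}
cl(A)  = {d,b,e}
∂A     = {d,b,e}

open subsets of A: {}; so int(A) = {}
closure: X∖int(X∖A) = X∖{a} = {d,b,e}
∂A = {d,b,e} minus {} = {d,b,e}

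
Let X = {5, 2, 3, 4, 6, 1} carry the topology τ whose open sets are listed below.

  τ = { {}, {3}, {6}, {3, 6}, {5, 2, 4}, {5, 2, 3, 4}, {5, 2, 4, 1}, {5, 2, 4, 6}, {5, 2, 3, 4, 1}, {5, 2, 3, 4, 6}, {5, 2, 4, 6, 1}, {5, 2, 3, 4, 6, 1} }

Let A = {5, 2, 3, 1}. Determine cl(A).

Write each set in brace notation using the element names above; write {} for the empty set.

{5, 2, 3, 4, 1}

cl via duality: int({4, 6}) = {6}, so X∖{6} = {5, 2, 3, 4, 1}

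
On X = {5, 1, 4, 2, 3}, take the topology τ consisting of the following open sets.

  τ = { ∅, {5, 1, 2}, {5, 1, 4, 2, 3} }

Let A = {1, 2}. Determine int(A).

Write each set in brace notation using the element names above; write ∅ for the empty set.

∅

U open, U⊆A: ∅. int(A) = ⋃ = ∅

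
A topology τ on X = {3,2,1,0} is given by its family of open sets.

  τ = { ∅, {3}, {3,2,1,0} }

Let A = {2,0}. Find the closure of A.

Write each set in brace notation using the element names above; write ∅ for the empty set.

cl via duality: int({3,1}) = {3}, so X∖{3} = {2,1,0}

{2,1,0}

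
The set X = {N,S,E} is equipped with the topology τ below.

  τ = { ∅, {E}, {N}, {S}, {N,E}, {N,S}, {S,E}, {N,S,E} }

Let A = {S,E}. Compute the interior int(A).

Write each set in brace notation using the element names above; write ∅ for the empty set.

opens ⊆ A: ∅, {S}, {E}, {S,E}; union → int = {S,E}

{S,E}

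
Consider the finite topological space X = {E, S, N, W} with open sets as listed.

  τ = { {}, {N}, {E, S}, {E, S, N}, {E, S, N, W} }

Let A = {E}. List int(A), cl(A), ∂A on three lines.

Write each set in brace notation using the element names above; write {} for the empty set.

open subsets of A: {}; so int(A) = {}
closure: X∖int(X∖A) = X∖{N} = {E, S, W}
∂A = {E, S, W} minus {} = {E, S, W}

int(A) = {}
cl(A)  = {E, S, W}
∂A     = {E, S, W}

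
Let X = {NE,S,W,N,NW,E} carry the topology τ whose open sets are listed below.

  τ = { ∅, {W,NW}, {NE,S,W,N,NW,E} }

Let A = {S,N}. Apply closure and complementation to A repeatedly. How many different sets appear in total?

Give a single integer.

X∖A={NE,W,NW,E}, int(X∖A)={W,NW}, hence cl(A)={NE,S,N,E}
Orbit (k=closure, c=complement):
  1. A     = {S,N}
  2. kA    = {NE,S,N,E}
  3. cA    = {NE,W,NW,E}
  4. ckA   = {W,NW}
  5. kcA   = {NE,S,W,N,NW,E}
  6. ckcA  = ∅
(closed under both — stop)

6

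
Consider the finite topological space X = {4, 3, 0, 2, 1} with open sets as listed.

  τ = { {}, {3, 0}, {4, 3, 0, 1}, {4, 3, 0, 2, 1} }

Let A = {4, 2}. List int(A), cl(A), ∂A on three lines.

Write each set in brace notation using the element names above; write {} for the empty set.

open subsets of A: {}; so int(A) = {}
closure: X∖int(X∖A) = X∖{3, 0} = {4, 2, 1}
∂A = {4, 2, 1} minus {} = {4, 2, 1}

int(A) = {}
cl(A)  = {4, 2, 1}
∂A     = {4, 2, 1}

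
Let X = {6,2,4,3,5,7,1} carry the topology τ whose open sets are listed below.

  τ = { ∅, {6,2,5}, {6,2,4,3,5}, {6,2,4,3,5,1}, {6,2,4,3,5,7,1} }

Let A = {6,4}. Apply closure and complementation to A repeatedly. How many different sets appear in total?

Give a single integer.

4

cl via duality: int({2,3,5,7,1}) = ∅, so X∖∅ = {6,2,4,3,5,7,1}
Write k for closure, c for complement:
  1. A     = {6,4}
  2. kA    = {6,2,4,3,5,7,1}
  3. cA    = {2,3,5,7,1}
  4. ckA   = ∅
applying k or c yields no new set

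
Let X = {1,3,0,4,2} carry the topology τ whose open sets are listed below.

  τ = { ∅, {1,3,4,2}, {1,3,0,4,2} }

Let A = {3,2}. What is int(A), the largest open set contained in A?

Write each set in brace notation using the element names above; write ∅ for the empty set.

opens ⊆ A: ∅; union → int = ∅

∅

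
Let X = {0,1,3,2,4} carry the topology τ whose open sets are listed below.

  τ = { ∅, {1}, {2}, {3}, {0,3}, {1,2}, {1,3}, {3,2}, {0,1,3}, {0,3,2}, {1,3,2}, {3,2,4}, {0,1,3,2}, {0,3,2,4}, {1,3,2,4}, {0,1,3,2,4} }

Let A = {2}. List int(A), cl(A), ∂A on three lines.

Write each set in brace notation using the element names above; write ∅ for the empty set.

U open, U⊆A: ∅, {2}. int(A) = ⋃ = {2}
X∖A={0,1,3,4}, int(X∖A)={0,1,3}, hence cl(A)={2,4}
∂A: remove int from cl → {4}

int(A) = {2}
cl(A)  = {2,4}
∂A     = {4}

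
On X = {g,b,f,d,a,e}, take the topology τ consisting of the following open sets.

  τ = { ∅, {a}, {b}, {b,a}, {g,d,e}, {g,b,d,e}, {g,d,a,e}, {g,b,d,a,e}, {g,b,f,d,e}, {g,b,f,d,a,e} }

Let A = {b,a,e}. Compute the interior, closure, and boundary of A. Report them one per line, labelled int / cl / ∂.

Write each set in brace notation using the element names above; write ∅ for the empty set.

int(A) = {b,a}
cl(A)  = {g,b,f,d,a,e}
∂A     = {g,f,d,e}

open subsets of A: ∅, {b}, {a}, {b,a}; so int(A) = {b,a}
closure: X∖int(X∖A) = X∖∅ = {g,b,f,d,a,e}
∂A = {g,b,f,d,a,e} minus {b,a} = {g,f,d,e}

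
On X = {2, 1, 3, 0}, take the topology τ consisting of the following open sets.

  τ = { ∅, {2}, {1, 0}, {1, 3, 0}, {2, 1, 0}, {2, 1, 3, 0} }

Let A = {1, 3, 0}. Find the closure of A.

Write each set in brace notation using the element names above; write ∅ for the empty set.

{1, 3, 0}

cl via duality: int({2}) = {2}, so X∖{2} = {1, 3, 0}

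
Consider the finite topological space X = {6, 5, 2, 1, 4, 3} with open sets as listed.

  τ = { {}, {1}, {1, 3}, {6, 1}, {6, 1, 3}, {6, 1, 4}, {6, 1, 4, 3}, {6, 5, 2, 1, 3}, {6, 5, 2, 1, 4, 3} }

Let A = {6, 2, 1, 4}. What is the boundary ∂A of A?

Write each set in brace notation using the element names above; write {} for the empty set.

opens ⊆ A: {}, {1}, {6, 1}, {6, 1, 4}; union → int = {6, 1, 4}
complement {5, 3}; its interior {}; cl(A) = X∖{} = {6, 5, 2, 1, 4, 3}
boundary = {6, 5, 2, 1, 4, 3} ∖ {6, 1, 4} = {5, 2, 3}

{5, 2, 3}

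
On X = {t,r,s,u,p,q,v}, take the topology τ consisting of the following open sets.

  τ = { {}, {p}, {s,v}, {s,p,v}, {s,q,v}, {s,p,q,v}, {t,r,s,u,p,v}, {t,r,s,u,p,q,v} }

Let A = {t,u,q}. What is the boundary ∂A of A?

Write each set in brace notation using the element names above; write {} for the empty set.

{t,r,u,q}

U open, U⊆A: {}. int(A) = ⋃ = {}
X∖A={r,s,p,v}, int(X∖A)={s,p,v}, hence cl(A)={t,r,u,q}
∂A: remove int from cl → {t,r,u,q}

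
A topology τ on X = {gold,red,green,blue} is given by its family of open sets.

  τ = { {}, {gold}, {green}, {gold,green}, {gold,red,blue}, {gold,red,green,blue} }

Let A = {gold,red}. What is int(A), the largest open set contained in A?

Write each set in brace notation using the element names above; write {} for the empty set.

{gold}

opens ⊆ A: {}, {gold}; union → int = {gold}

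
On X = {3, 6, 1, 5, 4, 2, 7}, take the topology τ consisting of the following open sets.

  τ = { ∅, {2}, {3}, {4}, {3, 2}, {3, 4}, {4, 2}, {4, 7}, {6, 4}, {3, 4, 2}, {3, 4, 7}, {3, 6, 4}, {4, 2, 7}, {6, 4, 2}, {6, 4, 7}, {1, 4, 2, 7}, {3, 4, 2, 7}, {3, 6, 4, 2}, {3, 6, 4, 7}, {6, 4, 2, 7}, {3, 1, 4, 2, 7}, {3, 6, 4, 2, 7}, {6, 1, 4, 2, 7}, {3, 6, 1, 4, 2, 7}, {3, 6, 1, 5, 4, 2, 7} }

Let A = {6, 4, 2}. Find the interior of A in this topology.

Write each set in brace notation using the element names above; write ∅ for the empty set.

{6, 4, 2}

open subsets of A: ∅, {4}, {2}, {4, 2}, {6, 4}, {6, 4, 2}; so int(A) = {6, 4, 2}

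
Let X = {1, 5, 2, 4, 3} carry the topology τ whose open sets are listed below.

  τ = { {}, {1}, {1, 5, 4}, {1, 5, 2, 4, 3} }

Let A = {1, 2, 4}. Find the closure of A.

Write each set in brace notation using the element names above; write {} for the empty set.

X∖A={5, 3}, int(X∖A)={}, hence cl(A)={1, 5, 2, 4, 3}

{1, 5, 2, 4, 3}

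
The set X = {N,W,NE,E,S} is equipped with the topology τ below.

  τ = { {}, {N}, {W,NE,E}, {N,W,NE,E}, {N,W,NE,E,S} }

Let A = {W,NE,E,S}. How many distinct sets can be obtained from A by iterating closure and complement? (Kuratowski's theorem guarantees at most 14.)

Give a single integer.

cl via duality: int({N}) = {N}, so X∖{N} = {W,NE,E,S}
Write k for closure, c for complement:
  1. A     = {W,NE,E,S}
  2. cA    = {N}
  3. kcA   = {N,S}
  4. ckcA  = {W,NE,E}
applying k or c yields no new set

4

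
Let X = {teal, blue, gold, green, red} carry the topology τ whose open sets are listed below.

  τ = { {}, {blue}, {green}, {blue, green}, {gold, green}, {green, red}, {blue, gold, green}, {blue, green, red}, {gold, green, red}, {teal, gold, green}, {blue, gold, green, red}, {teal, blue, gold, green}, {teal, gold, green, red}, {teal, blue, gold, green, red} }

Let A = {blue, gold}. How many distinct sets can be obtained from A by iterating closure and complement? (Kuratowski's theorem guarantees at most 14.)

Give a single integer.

cl via duality: int({teal, green, red}) = {green, red}, so X∖{green, red} = {teal, blue, gold}
Write k for closure, c for complement:
  1. A     = {blue, gold}
  2. kA    = {teal, blue, gold}
  3. cA    = {teal, green, red}
  4. ckA   = {green, red}
  5. kcA   = {teal, gold, green, red}
  6. ckcA  = {blue}
applying k or c yields no new set

6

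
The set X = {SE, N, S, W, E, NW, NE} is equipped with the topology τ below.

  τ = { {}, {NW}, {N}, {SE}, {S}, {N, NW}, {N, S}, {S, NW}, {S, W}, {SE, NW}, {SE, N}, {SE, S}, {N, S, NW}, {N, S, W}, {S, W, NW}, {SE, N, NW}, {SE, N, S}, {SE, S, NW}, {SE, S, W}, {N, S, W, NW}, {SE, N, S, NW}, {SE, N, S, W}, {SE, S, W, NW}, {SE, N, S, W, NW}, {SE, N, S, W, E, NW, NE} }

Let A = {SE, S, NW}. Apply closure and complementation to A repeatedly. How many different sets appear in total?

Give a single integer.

complement {N, W, E, NE}; its interior {N}; cl(A) = X∖{N} = {SE, S, W, E, NW, NE}
With k = closure, c = complement:
  1. A     = {SE, S, NW}
  2. kA    = {SE, S, W, E, NW, NE}
  3. cA    = {N, W, E, NE}
  4. ckA   = {N}
  5. kckA  = {N, E, NE}
  6. ckckA = {SE, S, W, NW}
k, c of each give nothing new

6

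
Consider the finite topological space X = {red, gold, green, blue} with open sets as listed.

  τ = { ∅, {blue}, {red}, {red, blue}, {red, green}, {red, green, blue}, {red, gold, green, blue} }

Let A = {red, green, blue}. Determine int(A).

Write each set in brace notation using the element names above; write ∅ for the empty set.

open subsets of A: ∅, {red}, {blue}, {red, green}, {red, blue}, {red, green, blue}; so int(A) = {red, green, blue}

{red, green, blue}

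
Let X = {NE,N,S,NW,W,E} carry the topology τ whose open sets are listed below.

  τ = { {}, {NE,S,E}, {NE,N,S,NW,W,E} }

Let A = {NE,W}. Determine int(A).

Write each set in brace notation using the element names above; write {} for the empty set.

{}

opens ⊆ A: {}; union → int = {}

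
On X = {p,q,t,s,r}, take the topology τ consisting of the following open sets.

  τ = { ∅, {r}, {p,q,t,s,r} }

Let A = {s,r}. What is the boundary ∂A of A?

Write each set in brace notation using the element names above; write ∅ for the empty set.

U open, U⊆A: ∅, {r}. int(A) = ⋃ = {r}
X∖A={p,q,t}, int(X∖A)=∅, hence cl(A)={p,q,t,s,r}
∂A: remove int from cl → {p,q,t,s}

{p,q,t,s}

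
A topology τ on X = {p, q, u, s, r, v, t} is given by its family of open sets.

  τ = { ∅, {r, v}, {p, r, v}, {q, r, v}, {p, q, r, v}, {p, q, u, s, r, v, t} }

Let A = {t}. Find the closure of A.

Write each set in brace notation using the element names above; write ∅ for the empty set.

cl via duality: int({p, q, u, s, r, v}) = {p, q, r, v}, so X∖{p, q, r, v} = {u, s, t}

{u, s, t}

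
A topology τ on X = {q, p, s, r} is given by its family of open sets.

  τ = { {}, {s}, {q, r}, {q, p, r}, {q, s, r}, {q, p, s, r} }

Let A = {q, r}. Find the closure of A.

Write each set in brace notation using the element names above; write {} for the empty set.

{q, p, r}

X∖A={p, s}, int(X∖A)={s}, hence cl(A)={q, p, r}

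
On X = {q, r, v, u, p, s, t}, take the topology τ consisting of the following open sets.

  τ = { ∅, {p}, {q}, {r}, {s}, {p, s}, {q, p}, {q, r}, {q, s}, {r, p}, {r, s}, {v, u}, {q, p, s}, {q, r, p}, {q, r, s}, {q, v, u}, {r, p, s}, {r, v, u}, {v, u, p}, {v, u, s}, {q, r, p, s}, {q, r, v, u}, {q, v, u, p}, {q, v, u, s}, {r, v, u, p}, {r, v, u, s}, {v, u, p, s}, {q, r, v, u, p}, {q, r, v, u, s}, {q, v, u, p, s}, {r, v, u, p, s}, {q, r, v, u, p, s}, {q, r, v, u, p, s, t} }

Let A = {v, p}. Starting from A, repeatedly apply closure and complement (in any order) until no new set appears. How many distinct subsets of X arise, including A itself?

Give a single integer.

10

complement {q, r, u, s, t}; its interior {q, r, s}; cl(A) = X∖{q, r, s} = {v, u, p, t}
With k = closure, c = complement:
  1. A     = {v, p}
  2. kA    = {v, u, p, t}
  3. cA    = {q, r, u, s, t}
  4. ckA   = {q, r, s}
  5. kcA   = {q, r, v, u, s, t}
  6. kckA  = {q, r, s, t}
  7. ckcA  = {p}
  8. ckckA = {v, u, p}
  9. kckcA = {p, t}
  10. ckckcA = {q, r, v, u, s}
k, c of each give nothing new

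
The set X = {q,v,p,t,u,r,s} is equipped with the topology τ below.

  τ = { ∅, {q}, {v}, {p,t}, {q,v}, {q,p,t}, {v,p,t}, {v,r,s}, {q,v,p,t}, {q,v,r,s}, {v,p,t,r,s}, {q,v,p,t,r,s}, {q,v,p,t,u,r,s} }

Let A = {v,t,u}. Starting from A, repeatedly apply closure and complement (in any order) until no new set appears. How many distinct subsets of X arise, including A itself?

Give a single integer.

12

cl via duality: int({q,p,r,s}) = {q}, so X∖{q} = {v,p,t,u,r,s}
Write k for closure, c for complement:
  1. A     = {v,t,u}
  2. kA    = {v,p,t,u,r,s}
  3. cA    = {q,p,r,s}
  4. ckA   = {q}
  5. kcA   = {q,p,t,u,r,s}
  6. kckA  = {q,u}
  7. ckcA  = {v}
  8. ckckA = {v,p,t,r,s}
  9. kckcA = {v,u,r,s}
  10. ckckcA = {q,p,t}
  11. kckckcA = {q,p,t,u}
  12. ckckckcA = {v,r,s}
applying k or c yields no new set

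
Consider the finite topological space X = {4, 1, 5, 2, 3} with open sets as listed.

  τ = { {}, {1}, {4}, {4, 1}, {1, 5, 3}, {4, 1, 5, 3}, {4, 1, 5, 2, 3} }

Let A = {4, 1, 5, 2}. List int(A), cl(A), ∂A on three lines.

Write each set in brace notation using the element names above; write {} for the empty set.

int(A) = {4, 1}
cl(A)  = {4, 1, 5, 2, 3}
∂A     = {5, 2, 3}

open subsets of A: {}, {4}, {1}, {4, 1}; so int(A) = {4, 1}
closure: X∖int(X∖A) = X∖{} = {4, 1, 5, 2, 3}
∂A = {4, 1, 5, 2, 3} minus {4, 1} = {5, 2, 3}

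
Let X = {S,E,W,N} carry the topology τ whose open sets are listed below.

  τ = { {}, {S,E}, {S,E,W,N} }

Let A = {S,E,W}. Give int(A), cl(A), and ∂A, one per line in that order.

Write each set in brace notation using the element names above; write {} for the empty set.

open subsets of A: {}, {S,E}; so int(A) = {S,E}
closure: X∖int(X∖A) = X∖{} = {S,E,W,N}
∂A = {S,E,W,N} minus {S,E} = {W,N}

int(A) = {S,E}
cl(A)  = {S,E,W,N}
∂A     = {W,N}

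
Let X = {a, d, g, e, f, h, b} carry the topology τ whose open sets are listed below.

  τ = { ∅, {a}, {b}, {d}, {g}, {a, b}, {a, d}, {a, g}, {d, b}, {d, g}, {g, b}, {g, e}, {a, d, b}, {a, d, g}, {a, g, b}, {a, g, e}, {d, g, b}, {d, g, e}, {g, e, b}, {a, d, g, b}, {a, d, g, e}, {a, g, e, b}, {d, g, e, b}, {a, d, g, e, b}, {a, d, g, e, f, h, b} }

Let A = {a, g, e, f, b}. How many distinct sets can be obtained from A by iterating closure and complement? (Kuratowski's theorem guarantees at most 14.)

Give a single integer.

complement {d, h}; its interior {d}; cl(A) = X∖{d} = {a, g, e, f, h, b}
With k = closure, c = complement:
  1. A     = {a, g, e, f, b}
  2. kA    = {a, g, e, f, h, b}
  3. cA    = {d, h}
  4. ckA   = {d}
  5. kcA   = {d, f, h}
  6. ckcA  = {a, g, e, b}
k, c of each give nothing new

6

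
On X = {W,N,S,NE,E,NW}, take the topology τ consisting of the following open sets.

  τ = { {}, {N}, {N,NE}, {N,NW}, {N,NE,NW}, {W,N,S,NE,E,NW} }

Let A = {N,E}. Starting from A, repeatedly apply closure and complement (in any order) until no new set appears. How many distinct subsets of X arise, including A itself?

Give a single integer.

closure: X∖int(X∖A) = X∖{} = {W,N,S,NE,E,NW}
Let k=closure and c=complement:
  1. A     = {N,E}
  2. kA    = {W,N,S,NE,E,NW}
  3. cA    = {W,S,NE,NW}
  4. ckA   = {}
  5. kcA   = {W,S,NE,E,NW}
  6. ckcA  = {N}
— saturated at 6

6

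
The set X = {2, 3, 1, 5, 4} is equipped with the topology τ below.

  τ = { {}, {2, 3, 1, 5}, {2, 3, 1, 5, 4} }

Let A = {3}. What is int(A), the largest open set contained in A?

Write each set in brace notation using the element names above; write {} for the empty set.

U open, U⊆A: {}. int(A) = ⋃ = {}

{}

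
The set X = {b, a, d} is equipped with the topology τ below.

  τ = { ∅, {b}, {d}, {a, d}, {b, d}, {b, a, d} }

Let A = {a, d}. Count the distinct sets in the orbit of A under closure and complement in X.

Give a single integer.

2

X∖A={b}, int(X∖A)={b}, hence cl(A)={a, d}
Orbit (k=closure, c=complement):
  1. A     = {a, d}
  2. cA    = {b}
(closed under both — stop)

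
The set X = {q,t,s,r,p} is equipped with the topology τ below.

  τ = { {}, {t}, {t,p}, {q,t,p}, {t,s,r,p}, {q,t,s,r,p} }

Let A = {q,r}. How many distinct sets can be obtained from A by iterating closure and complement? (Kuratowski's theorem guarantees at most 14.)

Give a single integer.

6

X∖A={t,s,p}, int(X∖A)={t,p}, hence cl(A)={q,s,r}
Orbit (k=closure, c=complement):
  1. A     = {q,r}
  2. kA    = {q,s,r}
  3. cA    = {t,s,p}
  4. ckA   = {t,p}
  5. kcA   = {q,t,s,r,p}
  6. ckcA  = {}
(closed under both — stop)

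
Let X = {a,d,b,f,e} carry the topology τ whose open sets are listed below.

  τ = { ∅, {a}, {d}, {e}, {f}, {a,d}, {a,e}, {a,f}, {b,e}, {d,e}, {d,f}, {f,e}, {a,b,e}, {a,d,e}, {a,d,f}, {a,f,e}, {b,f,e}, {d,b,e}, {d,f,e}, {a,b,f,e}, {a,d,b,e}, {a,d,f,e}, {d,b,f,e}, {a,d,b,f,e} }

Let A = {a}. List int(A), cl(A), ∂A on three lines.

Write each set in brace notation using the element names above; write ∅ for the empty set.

opens ⊆ A: ∅, {a}; union → int = {a}
complement {d,b,f,e}; its interior {d,b,f,e}; cl(A) = X∖{d,b,f,e} = {a}
boundary = {a} ∖ {a} = ∅

int(A) = {a}
cl(A)  = {a}
∂A     = ∅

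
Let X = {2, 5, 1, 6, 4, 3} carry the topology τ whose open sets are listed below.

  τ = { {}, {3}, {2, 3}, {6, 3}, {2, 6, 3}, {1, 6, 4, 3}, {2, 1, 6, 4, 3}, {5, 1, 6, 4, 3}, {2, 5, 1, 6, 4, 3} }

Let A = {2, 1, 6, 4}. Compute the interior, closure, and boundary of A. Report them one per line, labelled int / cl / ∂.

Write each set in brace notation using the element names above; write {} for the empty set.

int(A) = {}
cl(A)  = {2, 5, 1, 6, 4}
∂A     = {2, 5, 1, 6, 4}

opens ⊆ A: {}; union → int = {}
complement {5, 3}; its interior {3}; cl(A) = X∖{3} = {2, 5, 1, 6, 4}
boundary = {2, 5, 1, 6, 4} ∖ {} = {2, 5, 1, 6, 4}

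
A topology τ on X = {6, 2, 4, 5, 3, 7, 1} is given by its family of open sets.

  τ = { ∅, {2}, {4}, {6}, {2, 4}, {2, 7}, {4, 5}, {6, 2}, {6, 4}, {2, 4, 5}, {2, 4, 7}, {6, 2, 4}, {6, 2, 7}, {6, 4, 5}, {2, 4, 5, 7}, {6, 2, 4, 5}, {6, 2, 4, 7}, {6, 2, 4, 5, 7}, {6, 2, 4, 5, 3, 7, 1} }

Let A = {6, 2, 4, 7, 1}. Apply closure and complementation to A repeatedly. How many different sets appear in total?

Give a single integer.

X∖A={5, 3}, int(X∖A)=∅, hence cl(A)={6, 2, 4, 5, 3, 7, 1}
Orbit (k=closure, c=complement):
  1. A     = {6, 2, 4, 7, 1}
  2. kA    = {6, 2, 4, 5, 3, 7, 1}
  3. cA    = {5, 3}
  4. ckA   = ∅
  5. kcA   = {5, 3, 1}
  6. ckcA  = {6, 2, 4, 7}
(closed under both — stop)

6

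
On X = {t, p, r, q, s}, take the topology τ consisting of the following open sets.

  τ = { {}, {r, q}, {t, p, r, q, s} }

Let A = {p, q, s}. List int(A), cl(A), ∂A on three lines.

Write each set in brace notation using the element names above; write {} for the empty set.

interior: largest open inside A is {} (from {})
cl via duality: int({t, r}) = {}, so X∖{} = {t, p, r, q, s}
cl∖int = {t, p, r, q, s}

int(A) = {}
cl(A)  = {t, p, r, q, s}
∂A     = {t, p, r, q, s}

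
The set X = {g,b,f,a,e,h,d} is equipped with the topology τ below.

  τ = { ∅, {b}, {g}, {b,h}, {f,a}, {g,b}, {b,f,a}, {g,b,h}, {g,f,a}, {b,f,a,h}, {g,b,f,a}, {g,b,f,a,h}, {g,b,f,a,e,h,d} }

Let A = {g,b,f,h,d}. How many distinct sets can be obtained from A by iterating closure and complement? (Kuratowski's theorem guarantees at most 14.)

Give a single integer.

X∖A={a,e}, int(X∖A)=∅, hence cl(A)={g,b,f,a,e,h,d}
Orbit (k=closure, c=complement):
  1. A     = {g,b,f,h,d}
  2. kA    = {g,b,f,a,e,h,d}
  3. cA    = {a,e}
  4. ckA   = ∅
  5. kcA   = {f,a,e,d}
  6. ckcA  = {g,b,h}
  7. kckcA = {g,b,e,h,d}
  8. ckckcA = {f,a}
(closed under both — stop)

8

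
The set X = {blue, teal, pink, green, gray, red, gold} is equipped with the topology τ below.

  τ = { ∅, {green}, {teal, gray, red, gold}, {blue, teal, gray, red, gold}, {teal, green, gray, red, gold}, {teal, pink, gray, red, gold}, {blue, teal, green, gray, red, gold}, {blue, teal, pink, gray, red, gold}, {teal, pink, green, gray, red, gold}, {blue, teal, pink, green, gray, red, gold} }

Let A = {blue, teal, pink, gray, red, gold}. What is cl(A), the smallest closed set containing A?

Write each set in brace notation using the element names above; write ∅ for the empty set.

{blue, teal, pink, gray, red, gold}

complement {green}; its interior {green}; cl(A) = X∖{green} = {blue, teal, pink, gray, red, gold}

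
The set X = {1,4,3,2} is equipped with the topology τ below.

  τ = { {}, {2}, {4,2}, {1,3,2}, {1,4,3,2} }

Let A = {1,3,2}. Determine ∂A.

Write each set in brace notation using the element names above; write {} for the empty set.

{4}

opens ⊆ A: {}, {2}, {1,3,2}; union → int = {1,3,2}
complement {4}; its interior {}; cl(A) = X∖{} = {1,4,3,2}
boundary = {1,4,3,2} ∖ {1,3,2} = {4}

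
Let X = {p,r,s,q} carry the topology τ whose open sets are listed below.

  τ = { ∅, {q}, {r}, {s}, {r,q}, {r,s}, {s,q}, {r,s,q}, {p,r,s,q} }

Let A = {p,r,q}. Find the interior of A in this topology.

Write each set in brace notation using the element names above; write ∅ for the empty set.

U open, U⊆A: ∅, {q}, {r}, {r,q}. int(A) = ⋃ = {r,q}

{r,q}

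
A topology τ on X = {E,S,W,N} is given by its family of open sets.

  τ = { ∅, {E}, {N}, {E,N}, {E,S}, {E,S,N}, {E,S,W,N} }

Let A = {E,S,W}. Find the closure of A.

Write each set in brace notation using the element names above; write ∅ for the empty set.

{E,S,W}

closure: X∖int(X∖A) = X∖{N} = {E,S,W}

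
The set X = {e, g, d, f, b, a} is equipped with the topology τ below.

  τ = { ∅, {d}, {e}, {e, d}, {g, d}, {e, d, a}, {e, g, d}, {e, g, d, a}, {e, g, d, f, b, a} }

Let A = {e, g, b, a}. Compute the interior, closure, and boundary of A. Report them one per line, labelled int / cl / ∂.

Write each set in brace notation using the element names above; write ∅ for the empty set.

int(A) = {e}
cl(A)  = {e, g, f, b, a}
∂A     = {g, f, b, a}

interior: largest open inside A is {e} (from ∅, {e})
cl via duality: int({d, f}) = {d}, so X∖{d} = {e, g, f, b, a}
cl∖int = {g, f, b, a}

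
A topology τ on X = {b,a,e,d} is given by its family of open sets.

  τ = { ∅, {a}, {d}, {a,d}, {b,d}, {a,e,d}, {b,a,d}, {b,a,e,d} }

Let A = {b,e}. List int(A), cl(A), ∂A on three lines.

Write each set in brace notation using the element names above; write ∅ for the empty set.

open subsets of A: ∅; so int(A) = ∅
closure: X∖int(X∖A) = X∖{a,d} = {b,e}
∂A = {b,e} minus ∅ = {b,e}

int(A) = ∅
cl(A)  = {b,e}
∂A     = {b,e}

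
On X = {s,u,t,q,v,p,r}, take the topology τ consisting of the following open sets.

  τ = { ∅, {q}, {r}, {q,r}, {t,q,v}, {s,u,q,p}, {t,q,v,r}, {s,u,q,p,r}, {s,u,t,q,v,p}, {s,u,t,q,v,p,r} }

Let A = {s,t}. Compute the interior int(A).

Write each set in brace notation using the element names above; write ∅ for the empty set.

open subsets of A: ∅; so int(A) = ∅

∅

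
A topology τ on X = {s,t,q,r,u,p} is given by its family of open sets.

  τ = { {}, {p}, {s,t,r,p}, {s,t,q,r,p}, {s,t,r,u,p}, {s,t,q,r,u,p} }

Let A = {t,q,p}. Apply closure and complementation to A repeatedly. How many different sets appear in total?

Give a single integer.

6

X∖A={s,r,u}, int(X∖A)={}, hence cl(A)={s,t,q,r,u,p}
Orbit (k=closure, c=complement):
  1. A     = {t,q,p}
  2. kA    = {s,t,q,r,u,p}
  3. cA    = {s,r,u}
  4. ckA   = {}
  5. kcA   = {s,t,q,r,u}
  6. ckcA  = {p}
(closed under both — stop)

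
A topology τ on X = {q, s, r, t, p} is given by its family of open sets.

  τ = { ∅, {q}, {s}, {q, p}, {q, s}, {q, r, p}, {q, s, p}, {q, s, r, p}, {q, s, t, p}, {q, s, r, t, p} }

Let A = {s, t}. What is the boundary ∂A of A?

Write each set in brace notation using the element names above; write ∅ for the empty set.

interior: largest open inside A is {s} (from ∅, {s})
cl via duality: int({q, r, p}) = {q, r, p}, so X∖{q, r, p} = {s, t}
cl∖int = {t}

{t}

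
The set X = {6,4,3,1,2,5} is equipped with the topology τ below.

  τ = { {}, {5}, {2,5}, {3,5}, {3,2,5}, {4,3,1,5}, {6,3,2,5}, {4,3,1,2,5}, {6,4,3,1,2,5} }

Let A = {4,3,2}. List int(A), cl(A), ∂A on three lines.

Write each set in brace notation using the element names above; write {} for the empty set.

opens ⊆ A: {}; union → int = {}
complement {6,1,5}; its interior {5}; cl(A) = X∖{5} = {6,4,3,1,2}
boundary = {6,4,3,1,2} ∖ {} = {6,4,3,1,2}

int(A) = {}
cl(A)  = {6,4,3,1,2}
∂A     = {6,4,3,1,2}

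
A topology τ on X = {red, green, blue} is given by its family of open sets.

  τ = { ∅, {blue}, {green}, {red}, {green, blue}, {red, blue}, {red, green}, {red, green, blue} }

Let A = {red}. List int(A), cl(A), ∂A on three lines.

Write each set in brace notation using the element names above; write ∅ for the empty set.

int(A) = {red}
cl(A)  = {red}
∂A     = ∅

open subsets of A: ∅, {red}; so int(A) = {red}
closure: X∖int(X∖A) = X∖{green, blue} = {red}
∂A = {red} minus {red} = ∅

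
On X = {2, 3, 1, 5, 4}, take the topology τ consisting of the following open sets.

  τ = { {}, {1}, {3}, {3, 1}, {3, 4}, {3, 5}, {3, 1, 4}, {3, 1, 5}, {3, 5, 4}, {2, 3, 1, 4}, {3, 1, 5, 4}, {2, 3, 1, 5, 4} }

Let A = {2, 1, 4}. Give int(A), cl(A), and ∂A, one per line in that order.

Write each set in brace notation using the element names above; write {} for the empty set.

U open, U⊆A: {}, {1}. int(A) = ⋃ = {1}
X∖A={3, 5}, int(X∖A)={3, 5}, hence cl(A)={2, 1, 4}
∂A: remove int from cl → {2, 4}

int(A) = {1}
cl(A)  = {2, 1, 4}
∂A     = {2, 4}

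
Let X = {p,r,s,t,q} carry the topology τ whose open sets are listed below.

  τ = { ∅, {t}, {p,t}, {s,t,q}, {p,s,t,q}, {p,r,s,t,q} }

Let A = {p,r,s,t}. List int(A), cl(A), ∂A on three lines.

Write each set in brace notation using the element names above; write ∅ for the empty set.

opens ⊆ A: ∅, {t}, {p,t}; union → int = {p,t}
complement {q}; its interior ∅; cl(A) = X∖∅ = {p,r,s,t,q}
boundary = {p,r,s,t,q} ∖ {p,t} = {r,s,q}

int(A) = {p,t}
cl(A)  = {p,r,s,t,q}
∂A     = {r,s,q}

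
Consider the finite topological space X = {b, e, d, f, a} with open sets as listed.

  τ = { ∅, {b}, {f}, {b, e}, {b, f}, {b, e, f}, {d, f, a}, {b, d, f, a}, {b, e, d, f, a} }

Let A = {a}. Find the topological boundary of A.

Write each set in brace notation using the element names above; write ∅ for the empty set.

open subsets of A: ∅; so int(A) = ∅
closure: X∖int(X∖A) = X∖{b, e, f} = {d, a}
∂A = {d, a} minus ∅ = {d, a}

{d, a}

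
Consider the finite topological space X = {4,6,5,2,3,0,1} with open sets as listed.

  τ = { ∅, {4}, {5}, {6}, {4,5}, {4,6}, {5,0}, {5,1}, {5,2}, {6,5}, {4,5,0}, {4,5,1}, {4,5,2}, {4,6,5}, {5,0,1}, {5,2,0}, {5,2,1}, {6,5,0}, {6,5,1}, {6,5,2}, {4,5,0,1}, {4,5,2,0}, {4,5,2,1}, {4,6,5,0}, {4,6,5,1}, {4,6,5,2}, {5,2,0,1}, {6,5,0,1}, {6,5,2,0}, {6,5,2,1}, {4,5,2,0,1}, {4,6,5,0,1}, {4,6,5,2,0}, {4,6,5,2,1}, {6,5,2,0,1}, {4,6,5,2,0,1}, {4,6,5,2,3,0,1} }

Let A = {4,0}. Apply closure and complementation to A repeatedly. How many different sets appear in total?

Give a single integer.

closure: X∖int(X∖A) = X∖{6,5,2,1} = {4,3,0}
Let k=closure and c=complement:
  1. A     = {4,0}
  2. kA    = {4,3,0}
  3. cA    = {6,5,2,3,1}
  4. ckA   = {6,5,2,1}
  5. kcA   = {6,5,2,3,0,1}
  6. ckcA  = {4}
  7. kckcA = {4,3}
  8. ckckcA = {6,5,2,0,1}
— saturated at 8

8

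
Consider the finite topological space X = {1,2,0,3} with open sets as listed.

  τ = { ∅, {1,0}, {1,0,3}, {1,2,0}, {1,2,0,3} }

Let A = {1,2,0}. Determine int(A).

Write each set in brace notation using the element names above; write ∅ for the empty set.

interior: largest open inside A is {1,2,0} (from ∅, {1,0}, {1,2,0})

{1,2,0}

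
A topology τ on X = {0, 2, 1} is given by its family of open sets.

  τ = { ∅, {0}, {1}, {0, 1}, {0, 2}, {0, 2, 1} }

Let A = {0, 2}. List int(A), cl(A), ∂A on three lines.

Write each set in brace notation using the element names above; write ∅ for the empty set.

open subsets of A: ∅, {0}, {0, 2}; so int(A) = {0, 2}
closure: X∖int(X∖A) = X∖{1} = {0, 2}
∂A = {0, 2} minus {0, 2} = ∅

int(A) = {0, 2}
cl(A)  = {0, 2}
∂A     = ∅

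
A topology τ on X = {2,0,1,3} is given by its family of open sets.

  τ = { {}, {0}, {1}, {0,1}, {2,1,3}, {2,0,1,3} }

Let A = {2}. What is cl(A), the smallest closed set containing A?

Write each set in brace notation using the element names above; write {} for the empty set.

{2,3}

closure: X∖int(X∖A) = X∖{0,1} = {2,3}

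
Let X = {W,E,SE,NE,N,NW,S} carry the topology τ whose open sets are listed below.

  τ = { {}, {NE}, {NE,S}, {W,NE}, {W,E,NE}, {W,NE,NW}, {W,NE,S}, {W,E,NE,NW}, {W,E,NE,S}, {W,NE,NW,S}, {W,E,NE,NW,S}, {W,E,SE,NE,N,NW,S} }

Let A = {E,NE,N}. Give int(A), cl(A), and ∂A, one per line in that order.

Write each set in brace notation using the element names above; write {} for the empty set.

int(A) = {NE}
cl(A)  = {W,E,SE,NE,N,NW,S}
∂A     = {W,E,SE,N,NW,S}

U open, U⊆A: {}, {NE}. int(A) = ⋃ = {NE}
X∖A={W,SE,NW,S}, int(X∖A)={}, hence cl(A)={W,E,SE,NE,N,NW,S}
∂A: remove int from cl → {W,E,SE,N,NW,S}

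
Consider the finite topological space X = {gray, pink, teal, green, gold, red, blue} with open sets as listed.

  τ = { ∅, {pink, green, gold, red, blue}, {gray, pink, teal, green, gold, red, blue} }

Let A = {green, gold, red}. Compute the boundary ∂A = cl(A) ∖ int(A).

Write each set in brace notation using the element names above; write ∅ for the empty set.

{gray, pink, teal, green, gold, red, blue}

U open, U⊆A: ∅. int(A) = ⋃ = ∅
X∖A={gray, pink, teal, blue}, int(X∖A)=∅, hence cl(A)={gray, pink, teal, green, gold, red, blue}
∂A: remove int from cl → {gray, pink, teal, green, gold, red, blue}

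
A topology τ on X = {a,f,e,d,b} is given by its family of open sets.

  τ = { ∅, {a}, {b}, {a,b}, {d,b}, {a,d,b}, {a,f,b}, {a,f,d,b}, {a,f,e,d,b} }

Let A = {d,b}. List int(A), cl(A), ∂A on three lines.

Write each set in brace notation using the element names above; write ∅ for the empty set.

int(A) = {d,b}
cl(A)  = {f,e,d,b}
∂A     = {f,e}

U open, U⊆A: ∅, {b}, {d,b}. int(A) = ⋃ = {d,b}
X∖A={a,f,e}, int(X∖A)={a}, hence cl(A)={f,e,d,b}
∂A: remove int from cl → {f,e}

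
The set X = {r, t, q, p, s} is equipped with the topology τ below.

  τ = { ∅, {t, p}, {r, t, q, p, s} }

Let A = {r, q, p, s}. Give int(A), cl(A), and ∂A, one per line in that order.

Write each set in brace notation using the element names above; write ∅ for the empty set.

open subsets of A: ∅; so int(A) = ∅
closure: X∖int(X∖A) = X∖∅ = {r, t, q, p, s}
∂A = {r, t, q, p, s} minus ∅ = {r, t, q, p, s}

int(A) = ∅
cl(A)  = {r, t, q, p, s}
∂A     = {r, t, q, p, s}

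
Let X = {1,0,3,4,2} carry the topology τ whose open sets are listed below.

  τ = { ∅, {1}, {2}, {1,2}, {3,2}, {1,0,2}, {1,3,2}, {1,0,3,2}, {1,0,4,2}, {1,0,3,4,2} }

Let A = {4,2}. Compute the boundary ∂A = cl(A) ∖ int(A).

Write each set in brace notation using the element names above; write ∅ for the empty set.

interior: largest open inside A is {2} (from ∅, {2})
cl via duality: int({1,0,3}) = {1}, so X∖{1} = {0,3,4,2}
cl∖int = {0,3,4}

{0,3,4}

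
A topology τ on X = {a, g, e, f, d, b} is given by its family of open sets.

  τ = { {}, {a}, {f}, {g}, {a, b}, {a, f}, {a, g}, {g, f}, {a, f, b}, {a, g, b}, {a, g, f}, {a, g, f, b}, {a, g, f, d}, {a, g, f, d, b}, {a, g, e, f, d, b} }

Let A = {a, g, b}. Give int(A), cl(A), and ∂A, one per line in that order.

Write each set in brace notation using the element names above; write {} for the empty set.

int(A) = {a, g, b}
cl(A)  = {a, g, e, d, b}
∂A     = {e, d}

interior: largest open inside A is {a, g, b} (from {}, {g}, {a}, {a, b}, {a, g}, {a, g, b})
cl via duality: int({e, f, d}) = {f}, so X∖{f} = {a, g, e, d, b}
cl∖int = {e, d}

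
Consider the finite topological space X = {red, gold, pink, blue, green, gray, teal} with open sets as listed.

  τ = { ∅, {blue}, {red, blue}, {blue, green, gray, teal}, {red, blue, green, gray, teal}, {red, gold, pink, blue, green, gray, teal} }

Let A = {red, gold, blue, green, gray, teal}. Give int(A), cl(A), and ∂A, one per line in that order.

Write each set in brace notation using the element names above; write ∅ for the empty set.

opens ⊆ A: ∅, {blue}, {red, blue}, {blue, green, gray, teal}, {red, blue, green, gray, teal}; union → int = {red, blue, green, gray, teal}
complement {pink}; its interior ∅; cl(A) = X∖∅ = {red, gold, pink, blue, green, gray, teal}
boundary = {red, gold, pink, blue, green, gray, teal} ∖ {red, blue, green, gray, teal} = {gold, pink}

int(A) = {red, blue, green, gray, teal}
cl(A)  = {red, gold, pink, blue, green, gray, teal}
∂A     = {gold, pink}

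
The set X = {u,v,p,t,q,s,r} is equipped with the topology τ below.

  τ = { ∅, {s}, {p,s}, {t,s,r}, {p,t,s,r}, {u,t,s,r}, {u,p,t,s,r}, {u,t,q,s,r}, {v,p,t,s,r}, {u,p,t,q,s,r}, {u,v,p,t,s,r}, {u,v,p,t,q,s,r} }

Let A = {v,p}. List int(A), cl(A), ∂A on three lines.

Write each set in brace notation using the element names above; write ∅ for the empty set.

open subsets of A: ∅; so int(A) = ∅
closure: X∖int(X∖A) = X∖{u,t,q,s,r} = {v,p}
∂A = {v,p} minus ∅ = {v,p}

int(A) = ∅
cl(A)  = {v,p}
∂A     = {v,p}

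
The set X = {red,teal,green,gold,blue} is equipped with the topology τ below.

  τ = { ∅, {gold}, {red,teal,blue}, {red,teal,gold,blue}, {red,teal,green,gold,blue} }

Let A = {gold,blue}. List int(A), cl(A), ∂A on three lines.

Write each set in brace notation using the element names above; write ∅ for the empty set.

int(A) = {gold}
cl(A)  = {red,teal,green,gold,blue}
∂A     = {red,teal,green,blue}

open subsets of A: ∅, {gold}; so int(A) = {gold}
closure: X∖int(X∖A) = X∖∅ = {red,teal,green,gold,blue}
∂A = {red,teal,green,gold,blue} minus {gold} = {red,teal,green,blue}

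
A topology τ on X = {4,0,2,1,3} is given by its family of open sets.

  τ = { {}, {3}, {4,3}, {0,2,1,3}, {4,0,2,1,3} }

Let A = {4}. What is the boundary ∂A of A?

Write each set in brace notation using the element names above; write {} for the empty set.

{4}

interior: largest open inside A is {} (from {})
cl via duality: int({0,2,1,3}) = {0,2,1,3}, so X∖{0,2,1,3} = {4}
cl∖int = {4}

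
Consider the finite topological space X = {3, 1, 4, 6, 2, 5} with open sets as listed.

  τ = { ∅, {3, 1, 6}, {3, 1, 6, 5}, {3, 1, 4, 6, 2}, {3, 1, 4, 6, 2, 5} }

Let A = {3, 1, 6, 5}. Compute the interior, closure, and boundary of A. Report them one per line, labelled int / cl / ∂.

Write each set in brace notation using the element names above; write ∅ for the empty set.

int(A) = {3, 1, 6, 5}
cl(A)  = {3, 1, 4, 6, 2, 5}
∂A     = {4, 2}

opens ⊆ A: ∅, {3, 1, 6}, {3, 1, 6, 5}; union → int = {3, 1, 6, 5}
complement {4, 2}; its interior ∅; cl(A) = X∖∅ = {3, 1, 4, 6, 2, 5}
boundary = {3, 1, 4, 6, 2, 5} ∖ {3, 1, 6, 5} = {4, 2}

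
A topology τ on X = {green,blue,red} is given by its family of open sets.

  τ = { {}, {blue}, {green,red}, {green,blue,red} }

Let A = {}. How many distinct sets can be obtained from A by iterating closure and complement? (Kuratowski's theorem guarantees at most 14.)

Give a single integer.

cl via duality: int({green,blue,red}) = {green,blue,red}, so X∖{green,blue,red} = {}
Write k for closure, c for complement:
  1. A     = {}
  2. cA    = {green,blue,red}
applying k or c yields no new set

2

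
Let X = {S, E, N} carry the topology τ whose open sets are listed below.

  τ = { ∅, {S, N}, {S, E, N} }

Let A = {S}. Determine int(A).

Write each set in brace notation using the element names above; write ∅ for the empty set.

∅

opens ⊆ A: ∅; union → int = ∅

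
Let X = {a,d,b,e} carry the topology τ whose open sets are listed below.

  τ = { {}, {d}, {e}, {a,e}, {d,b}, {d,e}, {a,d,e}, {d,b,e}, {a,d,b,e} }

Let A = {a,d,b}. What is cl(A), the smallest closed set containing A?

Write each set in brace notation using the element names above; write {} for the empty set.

complement {e}; its interior {e}; cl(A) = X∖{e} = {a,d,b}

{a,d,b}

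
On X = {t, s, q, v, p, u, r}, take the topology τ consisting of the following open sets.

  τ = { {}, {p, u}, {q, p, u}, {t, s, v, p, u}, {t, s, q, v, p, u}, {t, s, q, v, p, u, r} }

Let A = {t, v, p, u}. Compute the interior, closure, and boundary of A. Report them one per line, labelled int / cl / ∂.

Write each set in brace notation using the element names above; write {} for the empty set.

open subsets of A: {}, {p, u}; so int(A) = {p, u}
closure: X∖int(X∖A) = X∖{} = {t, s, q, v, p, u, r}
∂A = {t, s, q, v, p, u, r} minus {p, u} = {t, s, q, v, r}

int(A) = {p, u}
cl(A)  = {t, s, q, v, p, u, r}
∂A     = {t, s, q, v, r}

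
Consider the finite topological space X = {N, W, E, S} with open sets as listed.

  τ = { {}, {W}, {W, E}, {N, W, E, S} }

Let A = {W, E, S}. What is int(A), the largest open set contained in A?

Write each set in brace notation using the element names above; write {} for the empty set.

{W, E}

interior: largest open inside A is {W, E} (from {}, {W}, {W, E})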